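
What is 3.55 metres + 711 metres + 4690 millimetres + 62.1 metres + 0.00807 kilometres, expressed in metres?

In metres:
  3.55 metres → 3.55
  711 metres → 711
  4690 millimetres = 4690 × 10^-3 metres = 4.69
  62.1 metres → 62.1
  0.00807 kilometres = 0.00807 × 10^3 metres = 8.07
Sum: 3.55 + 711 + 4.69 + 62.1 + 8.07 = 789.41

789.41 metres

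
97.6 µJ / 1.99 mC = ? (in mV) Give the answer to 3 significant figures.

49.0 mV

(97.6 × 10^-6) / (1.99 × 10^-3) = 49.045 × 10^-3 V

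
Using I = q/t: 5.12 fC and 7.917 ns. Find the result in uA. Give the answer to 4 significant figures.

(5.12 × 10^-15) / (7.917 × 10^-9) = 0.64671 × 10^-6 A

0.6467 uA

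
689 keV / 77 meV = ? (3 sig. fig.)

(689 × 10^3) / (77 × 10^-3) = 8.948 × 10^6

8950000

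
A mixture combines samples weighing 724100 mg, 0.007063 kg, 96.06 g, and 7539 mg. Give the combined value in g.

834.762 g

In g:
  724100 mg = 724100e-3 g = 724.1
  0.007063 kg = 0.007063e3 g = 7.063
  96.06 g → 96.06
  7539 mg = 7539e-3 g = 7.539
Sum: 724.1 + 7.063 + 96.06 + 7.539 = 834.762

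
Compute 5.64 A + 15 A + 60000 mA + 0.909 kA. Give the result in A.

989.64 A

In A:
  5.64 A → 5.64
  15 A → 15
  60000 mA = 60000 × 10^-3 A = 60
  0.909 kA = 0.909 × 10^3 A = 909
Sum: 5.64 + 15 + 60 + 909 = 989.64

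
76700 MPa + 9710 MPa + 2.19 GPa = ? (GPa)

88.6 GPa

In GPa:
  76700 MPa = 76700 × 10⁻³ GPa = 76.7
  9710 MPa = 9710 × 10⁻³ GPa = 9.71
  2.19 GPa → 2.19
Sum: 76.7 + 9.71 + 2.19 = 88.6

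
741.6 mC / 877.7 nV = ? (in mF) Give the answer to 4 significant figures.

844900000 mF

(741.6e-3) / (877.7e-9) = 0.844936e6 F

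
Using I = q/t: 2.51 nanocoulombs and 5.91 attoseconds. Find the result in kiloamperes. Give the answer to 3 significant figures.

(2.51e-9) / (5.91e-18) = 0.4247e9 A

425000 kiloamperes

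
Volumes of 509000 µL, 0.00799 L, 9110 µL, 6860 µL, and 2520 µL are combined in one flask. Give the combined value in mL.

535.48 mL

In mL:
  509000 µL = 509000 × 10⁻³ mL = 509
  0.00799 L = 0.00799 × 10³ mL = 7.99
  9110 µL = 9110 × 10⁻³ mL = 9.11
  6860 µL = 6860 × 10⁻³ mL = 6.86
  2520 µL = 2520 × 10⁻³ mL = 2.52
Sum: 509 + 7.99 + 9.11 + 6.86 + 2.52 = 535.48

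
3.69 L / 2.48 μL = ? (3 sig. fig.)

(3.69) / (2.48e-6) = 1.488e6

1490000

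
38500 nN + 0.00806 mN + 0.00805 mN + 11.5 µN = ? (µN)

66.11 µN

In µN:
  38500 nN = 38500e-3 µN = 38.5
  0.00806 mN = 0.00806e3 µN = 8.06
  0.00805 mN = 0.00805e3 µN = 8.05
  11.5 µN → 11.5
Sum: 38.5 + 8.06 + 8.05 + 11.5 = 66.11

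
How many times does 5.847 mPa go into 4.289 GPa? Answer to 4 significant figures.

(4.289 × 10⁹) / (5.847 × 10⁻³) = 0.73354 × 10¹²

733500000000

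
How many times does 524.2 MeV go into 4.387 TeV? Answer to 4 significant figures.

(4.387e12) / (524.2e6) = 0.0083689e6

8369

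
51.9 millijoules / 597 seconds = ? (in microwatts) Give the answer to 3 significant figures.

(51.9e-3) / (597) = 0.086935e-3 W

86.9 microwatts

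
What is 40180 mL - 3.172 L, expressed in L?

37.008 L

In L:
  40180 mL = 40180e-3 L = 40.18
  3.172 L → 3.172
Difference: 40.18 - 3.172 = 37.008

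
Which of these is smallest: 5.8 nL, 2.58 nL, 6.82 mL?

5.8 nL = 0.0000000058 L
2.58 nL = 0.00000000258 L
6.82 mL = 0.00682 L

2.58 nL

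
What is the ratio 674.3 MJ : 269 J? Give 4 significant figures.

2507000

(674.3 × 10^6) / (269) = 2.5067 × 10^6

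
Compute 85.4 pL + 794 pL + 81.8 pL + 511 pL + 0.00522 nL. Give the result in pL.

1477.42 pL

In pL:
  85.4 pL → 85.4
  794 pL → 794
  81.8 pL → 81.8
  511 pL → 511
  0.00522 nL = 0.00522 × 10³ pL = 5.22
Sum: 85.4 + 794 + 81.8 + 511 + 5.22 = 1477.42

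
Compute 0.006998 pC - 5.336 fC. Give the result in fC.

1.662 fC

In fC:
  0.006998 pC = 0.006998 × 10³ fC = 6.998
  5.336 fC → 5.336
Difference: 6.998 - 5.336 = 1.662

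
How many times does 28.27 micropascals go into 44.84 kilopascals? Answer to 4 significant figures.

(44.84 × 10³) / (28.27 × 10⁻⁶) = 1.5861 × 10⁹

1586000000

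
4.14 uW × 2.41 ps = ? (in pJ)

0.0000099774 pJ

4.14 × 10⁻⁶ × 2.41 × 10⁻¹² = 9.9774 × 10⁻¹⁸ J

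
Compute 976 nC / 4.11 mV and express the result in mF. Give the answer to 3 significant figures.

(976 × 10^-9) / (4.11 × 10^-3) = 237.47 × 10^-6 F

0.237 mF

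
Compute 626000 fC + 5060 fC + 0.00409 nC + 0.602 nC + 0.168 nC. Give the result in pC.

1405.15 pC

In pC:
  626000 fC = 626000e-3 pC = 626
  5060 fC = 5060e-3 pC = 5.06
  0.00409 nC = 0.00409e3 pC = 4.09
  0.602 nC = 0.602e3 pC = 602
  0.168 nC = 0.168e3 pC = 168
Sum: 626 + 5.06 + 4.09 + 602 + 168 = 1405.15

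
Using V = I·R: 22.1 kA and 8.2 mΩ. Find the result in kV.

0.18122 kV

22.1e3 × 8.2e-3 = 181.22 V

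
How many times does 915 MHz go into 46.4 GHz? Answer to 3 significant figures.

(46.4e9) / (915e6) = 0.05071e3

50.7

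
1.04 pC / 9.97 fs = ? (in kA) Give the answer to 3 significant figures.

(1.04e-12) / (9.97e-15) = 0.10431e3 A

0.104 kA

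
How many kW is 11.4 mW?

milli = 1e-3, kilo = 1e3; factor is 1e-6.
11.4 × 1e-6 = 0.0000114

0.0000114 kW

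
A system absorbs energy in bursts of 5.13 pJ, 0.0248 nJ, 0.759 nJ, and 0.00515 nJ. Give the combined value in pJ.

In pJ:
  5.13 pJ → 5.13
  0.0248 nJ = 0.0248 × 10^3 pJ = 24.8
  0.759 nJ = 0.759 × 10^3 pJ = 759
  0.00515 nJ = 0.00515 × 10^3 pJ = 5.15
Sum: 5.13 + 24.8 + 759 + 5.15 = 794.08

794.08 pJ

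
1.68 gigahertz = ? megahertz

1680 megahertz

giga = 10^9, mega = 10^6; factor is 10^3.
1.68 × 10^3 = 1680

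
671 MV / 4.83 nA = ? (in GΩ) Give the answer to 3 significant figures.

(671e6) / (4.83e-9) = 138.92e15 Ω

139000000 GΩ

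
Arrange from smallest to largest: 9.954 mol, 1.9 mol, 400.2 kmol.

1.9 mol < 9.954 mol < 400.2 kmol

9.954 mol = 9.954 mol
1.9 mol = 1.9 mol
400.2 kmol = 400200 mol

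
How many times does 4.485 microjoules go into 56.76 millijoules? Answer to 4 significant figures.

(56.76e-3) / (4.485e-6) = 12.656e3

12660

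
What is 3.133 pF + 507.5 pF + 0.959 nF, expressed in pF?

1469.633 pF

In pF:
  3.133 pF → 3.133
  507.5 pF → 507.5
  0.959 nF = 0.959 × 10³ pF = 959
Sum: 3.133 + 507.5 + 959 = 1469.633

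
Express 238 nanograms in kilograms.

nano = 1e-9, kilo = 1e3; factor is 1e-12.
238 × 1e-12 = 0.000000000238

0.000000000238 kilograms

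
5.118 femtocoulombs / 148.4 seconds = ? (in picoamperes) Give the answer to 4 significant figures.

0.00003449 picoamperes

(5.118 × 10^-15) / (148.4) = 0.0344879 × 10^-15 A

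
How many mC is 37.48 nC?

0.00003748 mC

nano = 1e-9, milli = 1e-3; factor is 1e-6.
37.48 × 1e-6 = 0.00003748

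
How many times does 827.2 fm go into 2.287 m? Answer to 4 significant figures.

2765000000000

(2.287) / (827.2e-15) = 0.0027647e15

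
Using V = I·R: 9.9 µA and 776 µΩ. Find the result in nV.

7.6824 nV

9.9 × 10^-6 × 776 × 10^-6 = 7682.4 × 10^-12 V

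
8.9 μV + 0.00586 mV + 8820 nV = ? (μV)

23.58 μV

In μV:
  8.9 μV → 8.9
  0.00586 mV = 0.00586e3 μV = 5.86
  8820 nV = 8820e-3 μV = 8.82
Sum: 8.9 + 5.86 + 8.82 = 23.58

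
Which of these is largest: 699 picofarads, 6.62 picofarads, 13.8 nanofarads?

13.8 nanofarads

699 picofarads = 0.000000000699 farads
6.62 picofarads = 0.00000000000662 farads
13.8 nanofarads = 0.0000000138 farads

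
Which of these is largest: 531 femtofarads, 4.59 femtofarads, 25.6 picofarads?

25.6 picofarads

531 femtofarads = 0.000000000000531 farads
4.59 femtofarads = 0.00000000000000459 farads
25.6 picofarads = 0.0000000000256 farads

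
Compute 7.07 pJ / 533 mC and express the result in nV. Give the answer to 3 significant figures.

0.0133 nV

(7.07e-12) / (533e-3) = 0.013265e-9 V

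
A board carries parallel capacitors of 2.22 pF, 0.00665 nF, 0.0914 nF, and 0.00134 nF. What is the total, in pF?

101.61 pF

In pF:
  2.22 pF → 2.22
  0.00665 nF = 0.00665 × 10^3 pF = 6.65
  0.0914 nF = 0.0914 × 10^3 pF = 91.4
  0.00134 nF = 0.00134 × 10^3 pF = 1.34
Sum: 2.22 + 6.65 + 91.4 + 1.34 = 101.61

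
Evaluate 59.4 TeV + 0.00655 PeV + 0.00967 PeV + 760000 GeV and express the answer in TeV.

In TeV:
  59.4 TeV → 59.4
  0.00655 PeV = 0.00655 × 10^3 TeV = 6.55
  0.00967 PeV = 0.00967 × 10^3 TeV = 9.67
  760000 GeV = 760000 × 10^-3 TeV = 760
Sum: 59.4 + 6.55 + 9.67 + 760 = 835.62

835.62 TeV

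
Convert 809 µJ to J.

micro = 10⁻⁶, (no prefix) = 10⁰; factor is 10⁻⁶.
809 × 10⁻⁶ = 0.000809

0.000809 J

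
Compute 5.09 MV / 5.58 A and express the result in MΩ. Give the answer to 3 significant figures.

0.912 MΩ

(5.09 × 10^6) / (5.58) = 0.91219 × 10^6 Ω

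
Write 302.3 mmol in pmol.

milli = 1e-3, pico = 1e-12; factor is 1e9.
302.3 × 1e9 = 302300000000

302300000000 pmol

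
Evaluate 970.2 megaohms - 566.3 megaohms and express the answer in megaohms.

403.9 megaohms

In megaohms:
  970.2 megaohms → 970.2
  566.3 megaohms → 566.3
Difference: 970.2 - 566.3 = 403.9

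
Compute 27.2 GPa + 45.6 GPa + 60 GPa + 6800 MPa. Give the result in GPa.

In GPa:
  27.2 GPa → 27.2
  45.6 GPa → 45.6
  60 GPa → 60
  6800 MPa = 6800e-3 GPa = 6.8
Sum: 27.2 + 45.6 + 60 + 6.8 = 139.6

139.6 GPa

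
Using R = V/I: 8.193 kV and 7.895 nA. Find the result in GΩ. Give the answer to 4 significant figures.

(8.193e3) / (7.895e-9) = 1.03775e12 Ω

1038 GΩ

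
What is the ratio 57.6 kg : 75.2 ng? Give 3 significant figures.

766000000000

(57.6 × 10³) / (75.2 × 10⁻⁹) = 0.766 × 10¹²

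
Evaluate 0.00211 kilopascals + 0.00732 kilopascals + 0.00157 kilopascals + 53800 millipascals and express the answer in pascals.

64.8 pascals

In pascals:
  0.00211 kilopascals = 0.00211 × 10³ pascals = 2.11
  0.00732 kilopascals = 0.00732 × 10³ pascals = 7.32
  0.00157 kilopascals = 0.00157 × 10³ pascals = 1.57
  53800 millipascals = 53800 × 10⁻³ pascals = 53.8
Sum: 2.11 + 7.32 + 1.57 + 53.8 = 64.8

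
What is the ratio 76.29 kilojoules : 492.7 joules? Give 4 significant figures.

154.8

(76.29e3) / (492.7) = 0.15484e3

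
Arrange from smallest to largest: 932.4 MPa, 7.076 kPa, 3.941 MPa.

7.076 kPa < 3.941 MPa < 932.4 MPa

932.4 MPa = 932400000 Pa
7.076 kPa = 7076 Pa
3.941 MPa = 3941000 Pa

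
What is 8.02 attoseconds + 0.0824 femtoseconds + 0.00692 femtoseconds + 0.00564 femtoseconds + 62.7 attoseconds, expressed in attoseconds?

In attoseconds:
  8.02 attoseconds → 8.02
  0.0824 femtoseconds = 0.0824e3 attoseconds = 82.4
  0.00692 femtoseconds = 0.00692e3 attoseconds = 6.92
  0.00564 femtoseconds = 0.00564e3 attoseconds = 5.64
  62.7 attoseconds → 62.7
Sum: 8.02 + 82.4 + 6.92 + 5.64 + 62.7 = 165.68

165.68 attoseconds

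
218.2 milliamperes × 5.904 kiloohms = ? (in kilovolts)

1.2882528 kilovolts

218.2 × 10⁻³ × 5.904 × 10³ = 1288.2528 V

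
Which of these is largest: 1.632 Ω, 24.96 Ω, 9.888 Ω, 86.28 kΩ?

86.28 kΩ

1.632 Ω = 1.632 Ω
24.96 Ω = 24.96 Ω
9.888 Ω = 9.888 Ω
86.28 kΩ = 86280 Ω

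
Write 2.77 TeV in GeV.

tera = 10¹², giga = 10⁹; factor is 10³.
2.77 × 10³ = 2770

2770 GeV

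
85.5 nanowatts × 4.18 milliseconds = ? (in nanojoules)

0.35739 nanojoules

85.5 × 10⁻⁹ × 4.18 × 10⁻³ = 357.39 × 10⁻¹² J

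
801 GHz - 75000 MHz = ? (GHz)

In GHz:
  801 GHz → 801
  75000 MHz = 75000e-3 GHz = 75
Difference: 801 - 75 = 726

726 GHz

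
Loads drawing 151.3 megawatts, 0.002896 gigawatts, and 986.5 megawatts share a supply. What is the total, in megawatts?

1140.696 megawatts

In megawatts:
  151.3 megawatts → 151.3
  0.002896 gigawatts = 0.002896e3 megawatts = 2.896
  986.5 megawatts → 986.5
Sum: 151.3 + 2.896 + 986.5 = 1140.696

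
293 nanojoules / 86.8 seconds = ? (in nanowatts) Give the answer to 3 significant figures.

3.38 nanowatts

(293 × 10⁻⁹) / (86.8) = 3.3756 × 10⁻⁹ W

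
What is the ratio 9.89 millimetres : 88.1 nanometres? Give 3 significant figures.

(9.89 × 10⁻³) / (88.1 × 10⁻⁹) = 0.1123 × 10⁶

112000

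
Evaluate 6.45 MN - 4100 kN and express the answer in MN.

In MN:
  6.45 MN → 6.45
  4100 kN = 4100 × 10⁻³ MN = 4.1
Difference: 6.45 - 4.1 = 2.35

2.35 MN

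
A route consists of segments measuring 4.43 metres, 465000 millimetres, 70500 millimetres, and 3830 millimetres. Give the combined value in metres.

543.76 metres

In metres:
  4.43 metres → 4.43
  465000 millimetres = 465000e-3 metres = 465
  70500 millimetres = 70500e-3 metres = 70.5
  3830 millimetres = 3830e-3 metres = 3.83
Sum: 4.43 + 465 + 70.5 + 3.83 = 543.76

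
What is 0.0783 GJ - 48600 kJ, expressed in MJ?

In MJ:
  0.0783 GJ = 0.0783 × 10³ MJ = 78.3
  48600 kJ = 48600 × 10⁻³ MJ = 48.6
Difference: 78.3 - 48.6 = 29.7

29.7 MJ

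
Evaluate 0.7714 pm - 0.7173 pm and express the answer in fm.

In fm:
  0.7714 pm = 0.7714e3 fm = 771.4
  0.7173 pm = 0.7173e3 fm = 717.3
Difference: 771.4 - 717.3 = 54.1

54.1 fm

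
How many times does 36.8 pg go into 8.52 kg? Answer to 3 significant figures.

(8.52 × 10³) / (36.8 × 10⁻¹²) = 0.2315 × 10¹⁵

232000000000000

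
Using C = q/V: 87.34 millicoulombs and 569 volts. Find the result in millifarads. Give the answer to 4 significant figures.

0.1535 millifarads

(87.34 × 10^-3) / (569) = 0.153497 × 10^-3 F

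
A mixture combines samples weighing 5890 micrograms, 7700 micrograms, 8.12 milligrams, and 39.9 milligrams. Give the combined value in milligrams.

In milligrams:
  5890 micrograms = 5890 × 10⁻³ milligrams = 5.89
  7700 micrograms = 7700 × 10⁻³ milligrams = 7.7
  8.12 milligrams → 8.12
  39.9 milligrams → 39.9
Sum: 5.89 + 7.7 + 8.12 + 39.9 = 61.61

61.61 milligrams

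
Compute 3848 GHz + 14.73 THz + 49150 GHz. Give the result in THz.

67.728 THz

In THz:
  3848 GHz = 3848 × 10⁻³ THz = 3.848
  14.73 THz → 14.73
  49150 GHz = 49150 × 10⁻³ THz = 49.15
Sum: 3.848 + 14.73 + 49.15 = 67.728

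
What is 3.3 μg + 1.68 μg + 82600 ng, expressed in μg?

In μg:
  3.3 μg → 3.3
  1.68 μg → 1.68
  82600 ng = 82600 × 10⁻³ μg = 82.6
Sum: 3.3 + 1.68 + 82.6 = 87.58

87.58 μg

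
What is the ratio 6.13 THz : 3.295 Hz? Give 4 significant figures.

(6.13 × 10^12) / (3.295) = 1.8604 × 10^12

1860000000000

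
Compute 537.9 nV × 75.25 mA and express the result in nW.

40.476975 nW

537.9 × 10^-9 × 75.25 × 10^-3 = 40476.975 × 10^-12 W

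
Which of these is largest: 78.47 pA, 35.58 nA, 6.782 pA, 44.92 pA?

78.47 pA = 0.00000000007847 A
35.58 nA = 0.00000003558 A
6.782 pA = 0.000000000006782 A
44.92 pA = 0.00000000004492 A

35.58 nA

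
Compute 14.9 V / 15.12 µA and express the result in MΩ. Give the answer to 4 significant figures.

(14.9) / (15.12 × 10^-6) = 0.98545 × 10^6 Ω

0.9854 MΩ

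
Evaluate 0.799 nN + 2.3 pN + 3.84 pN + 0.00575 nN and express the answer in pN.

In pN:
  0.799 nN = 0.799 × 10^3 pN = 799
  2.3 pN → 2.3
  3.84 pN → 3.84
  0.00575 nN = 0.00575 × 10^3 pN = 5.75
Sum: 799 + 2.3 + 3.84 + 5.75 = 810.89

810.89 pN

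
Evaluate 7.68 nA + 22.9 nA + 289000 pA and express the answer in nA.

319.58 nA

In nA:
  7.68 nA → 7.68
  22.9 nA → 22.9
  289000 pA = 289000 × 10^-3 nA = 289
Sum: 7.68 + 22.9 + 289 = 319.58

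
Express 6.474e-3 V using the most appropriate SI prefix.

= 6.474e-3 V; 1e-3 is milli.

6.474 mV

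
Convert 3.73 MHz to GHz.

0.00373 GHz

mega = 10⁶, giga = 10⁹; factor is 10⁻³.
3.73 × 10⁻³ = 0.00373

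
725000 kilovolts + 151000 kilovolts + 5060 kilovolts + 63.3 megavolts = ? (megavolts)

944.36 megavolts

In megavolts:
  725000 kilovolts = 725000 × 10^-3 megavolts = 725
  151000 kilovolts = 151000 × 10^-3 megavolts = 151
  5060 kilovolts = 5060 × 10^-3 megavolts = 5.06
  63.3 megavolts → 63.3
Sum: 725 + 151 + 5.06 + 63.3 = 944.36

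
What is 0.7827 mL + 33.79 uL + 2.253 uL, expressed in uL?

818.743 uL

In uL:
  0.7827 mL = 0.7827 × 10³ uL = 782.7
  33.79 uL → 33.79
  2.253 uL → 2.253
Sum: 782.7 + 33.79 + 2.253 = 818.743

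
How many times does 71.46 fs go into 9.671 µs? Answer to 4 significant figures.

(9.671e-6) / (71.46e-15) = 0.13533e9

135300000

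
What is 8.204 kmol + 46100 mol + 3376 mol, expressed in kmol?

57.68 kmol

In kmol:
  8.204 kmol → 8.204
  46100 mol = 46100e-3 kmol = 46.1
  3376 mol = 3376e-3 kmol = 3.376
Sum: 8.204 + 46.1 + 3.376 = 57.68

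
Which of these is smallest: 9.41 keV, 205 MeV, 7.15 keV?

9.41 keV = 9410 eV
205 MeV = 205000000 eV
7.15 keV = 7150 eV

7.15 keV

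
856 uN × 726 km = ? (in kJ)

856 × 10⁻⁶ × 726 × 10³ = 621456 × 10⁻³ J

0.621456 kJ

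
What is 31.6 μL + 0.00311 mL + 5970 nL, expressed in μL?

40.68 μL

In μL:
  31.6 μL → 31.6
  0.00311 mL = 0.00311 × 10³ μL = 3.11
  5970 nL = 5970 × 10⁻³ μL = 5.97
Sum: 31.6 + 3.11 + 5.97 = 40.68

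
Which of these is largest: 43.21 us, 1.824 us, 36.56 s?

43.21 us = 0.00004321 s
1.824 us = 0.000001824 s
36.56 s = 36.56 s

36.56 s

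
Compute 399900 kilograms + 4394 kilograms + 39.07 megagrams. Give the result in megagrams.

443.364 megagrams

In megagrams:
  399900 kilograms = 399900 × 10^-3 megagrams = 399.9
  4394 kilograms = 4394 × 10^-3 megagrams = 4.394
  39.07 megagrams → 39.07
Sum: 399.9 + 4.394 + 39.07 = 443.364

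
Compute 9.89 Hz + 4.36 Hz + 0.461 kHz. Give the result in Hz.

475.25 Hz

In Hz:
  9.89 Hz → 9.89
  4.36 Hz → 4.36
  0.461 kHz = 0.461 × 10^3 Hz = 461
Sum: 9.89 + 4.36 + 461 = 475.25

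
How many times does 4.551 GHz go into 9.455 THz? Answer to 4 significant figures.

2078

(9.455 × 10^12) / (4.551 × 10^9) = 2.0776 × 10^3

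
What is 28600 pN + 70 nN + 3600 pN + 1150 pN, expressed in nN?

In nN:
  28600 pN = 28600 × 10⁻³ nN = 28.6
  70 nN → 70
  3600 pN = 3600 × 10⁻³ nN = 3.6
  1150 pN = 1150 × 10⁻³ nN = 1.15
Sum: 28.6 + 70 + 3.6 + 1.15 = 103.35

103.35 nN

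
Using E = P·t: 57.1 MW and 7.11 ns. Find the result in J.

57.1e6 × 7.11e-9 = 405.981e-3 J

0.405981 J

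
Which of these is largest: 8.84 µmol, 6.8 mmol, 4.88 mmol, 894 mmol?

8.84 µmol = 0.00000884 mol
6.8 mmol = 0.0068 mol
4.88 mmol = 0.00488 mol
894 mmol = 0.894 mol

894 mmol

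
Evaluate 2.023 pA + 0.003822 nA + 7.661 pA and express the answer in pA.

13.506 pA

In pA:
  2.023 pA → 2.023
  0.003822 nA = 0.003822e3 pA = 3.822
  7.661 pA → 7.661
Sum: 2.023 + 3.822 + 7.661 = 13.506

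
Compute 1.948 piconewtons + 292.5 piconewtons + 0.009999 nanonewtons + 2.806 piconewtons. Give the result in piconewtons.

307.253 piconewtons

In piconewtons:
  1.948 piconewtons → 1.948
  292.5 piconewtons → 292.5
  0.009999 nanonewtons = 0.009999 × 10^3 piconewtons = 9.999
  2.806 piconewtons → 2.806
Sum: 1.948 + 292.5 + 9.999 + 2.806 = 307.253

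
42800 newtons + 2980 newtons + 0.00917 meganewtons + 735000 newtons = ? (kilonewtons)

789.95 kilonewtons

In kilonewtons:
  42800 newtons = 42800 × 10⁻³ kilonewtons = 42.8
  2980 newtons = 2980 × 10⁻³ kilonewtons = 2.98
  0.00917 meganewtons = 0.00917 × 10³ kilonewtons = 9.17
  735000 newtons = 735000 × 10⁻³ kilonewtons = 735
Sum: 42.8 + 2.98 + 9.17 + 735 = 789.95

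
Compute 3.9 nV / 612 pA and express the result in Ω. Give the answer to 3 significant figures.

(3.9e-9) / (612e-12) = 0.0063725e3 Ω

6.37 Ω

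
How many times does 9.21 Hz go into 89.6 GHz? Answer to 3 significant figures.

(89.6 × 10^9) / (9.21) = 9.729 × 10^9

9730000000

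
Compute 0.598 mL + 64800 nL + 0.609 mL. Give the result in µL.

1271.8 µL

In µL:
  0.598 mL = 0.598e3 µL = 598
  64800 nL = 64800e-3 µL = 64.8
  0.609 mL = 0.609e3 µL = 609
Sum: 598 + 64.8 + 609 = 1271.8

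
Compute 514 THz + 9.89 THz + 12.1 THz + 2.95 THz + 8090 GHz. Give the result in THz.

In THz:
  514 THz → 514
  9.89 THz → 9.89
  12.1 THz → 12.1
  2.95 THz → 2.95
  8090 GHz = 8090 × 10^-3 THz = 8.09
Sum: 514 + 9.89 + 12.1 + 2.95 + 8.09 = 547.03

547.03 THz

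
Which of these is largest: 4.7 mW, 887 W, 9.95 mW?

887 W

4.7 mW = 0.0047 W
887 W = 887 W
9.95 mW = 0.00995 W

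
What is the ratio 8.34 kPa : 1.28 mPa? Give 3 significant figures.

(8.34e3) / (1.28e-3) = 6.516e6

6520000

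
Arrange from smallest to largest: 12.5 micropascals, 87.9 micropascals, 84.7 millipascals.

12.5 micropascals < 87.9 micropascals < 84.7 millipascals

12.5 micropascals = 0.0000125 pascals
87.9 micropascals = 0.0000879 pascals
84.7 millipascals = 0.0847 pascals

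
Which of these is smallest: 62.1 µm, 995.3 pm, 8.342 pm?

8.342 pm

62.1 µm = 0.0000621 m
995.3 pm = 0.0000000009953 m
8.342 pm = 0.000000000008342 m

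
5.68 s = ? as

5680000000000000000 as

(no prefix) = 1e0, atto = 1e-18; factor is 1e18.
5.68 × 1e18 = 5680000000000000000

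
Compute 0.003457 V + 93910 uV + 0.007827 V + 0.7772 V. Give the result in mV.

In mV:
  0.003457 V = 0.003457e3 mV = 3.457
  93910 uV = 93910e-3 mV = 93.91
  0.007827 V = 0.007827e3 mV = 7.827
  0.7772 V = 0.7772e3 mV = 777.2
Sum: 3.457 + 93.91 + 7.827 + 777.2 = 882.394

882.394 mV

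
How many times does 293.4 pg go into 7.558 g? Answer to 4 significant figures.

25760000000

(7.558) / (293.4e-12) = 0.02576e12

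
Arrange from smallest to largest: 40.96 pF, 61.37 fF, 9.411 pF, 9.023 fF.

9.023 fF < 61.37 fF < 9.411 pF < 40.96 pF

40.96 pF = 0.00000000004096 F
61.37 fF = 0.00000000000006137 F
9.411 pF = 0.000000000009411 F
9.023 fF = 0.000000000000009023 F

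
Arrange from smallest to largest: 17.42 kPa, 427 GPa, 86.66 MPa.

17.42 kPa = 17420 Pa
427 GPa = 427000000000 Pa
86.66 MPa = 86660000 Pa

17.42 kPa < 86.66 MPa < 427 GPa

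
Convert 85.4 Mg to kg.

85400 kg

mega = 1e6, kilo = 1e3; factor is 1e3.
85.4 × 1e3 = 85400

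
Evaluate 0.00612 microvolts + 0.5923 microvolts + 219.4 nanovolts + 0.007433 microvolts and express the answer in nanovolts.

In nanovolts:
  0.00612 microvolts = 0.00612 × 10^3 nanovolts = 6.12
  0.5923 microvolts = 0.5923 × 10^3 nanovolts = 592.3
  219.4 nanovolts → 219.4
  0.007433 microvolts = 0.007433 × 10^3 nanovolts = 7.433
Sum: 6.12 + 592.3 + 219.4 + 7.433 = 825.253

825.253 nanovolts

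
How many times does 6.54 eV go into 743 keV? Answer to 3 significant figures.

114000

(743 × 10³) / (6.54) = 113.6 × 10³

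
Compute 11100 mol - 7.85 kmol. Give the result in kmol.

In kmol:
  11100 mol = 11100 × 10⁻³ kmol = 11.1
  7.85 kmol → 7.85
Difference: 11.1 - 7.85 = 3.25

3.25 kmol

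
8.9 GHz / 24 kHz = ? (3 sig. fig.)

371000

(8.9 × 10^9) / (24 × 10^3) = 0.3708 × 10^6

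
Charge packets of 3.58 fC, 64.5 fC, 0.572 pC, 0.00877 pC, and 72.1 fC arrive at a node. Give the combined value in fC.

In fC:
  3.58 fC → 3.58
  64.5 fC → 64.5
  0.572 pC = 0.572 × 10^3 fC = 572
  0.00877 pC = 0.00877 × 10^3 fC = 8.77
  72.1 fC → 72.1
Sum: 3.58 + 64.5 + 572 + 8.77 + 72.1 = 720.95

720.95 fC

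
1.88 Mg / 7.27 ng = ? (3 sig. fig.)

(1.88 × 10^6) / (7.27 × 10^-9) = 0.2586 × 10^15

259000000000000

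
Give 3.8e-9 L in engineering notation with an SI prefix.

3.8 nL

= 3.8e-9 L; 1e-9 is nano.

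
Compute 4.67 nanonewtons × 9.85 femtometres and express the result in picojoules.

0.0000000000459995 picojoules

4.67 × 10^-9 × 9.85 × 10^-15 = 45.9995 × 10^-24 J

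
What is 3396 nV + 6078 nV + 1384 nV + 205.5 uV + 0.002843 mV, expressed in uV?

In uV:
  3396 nV = 3396 × 10^-3 uV = 3.396
  6078 nV = 6078 × 10^-3 uV = 6.078
  1384 nV = 1384 × 10^-3 uV = 1.384
  205.5 uV → 205.5
  0.002843 mV = 0.002843 × 10^3 uV = 2.843
Sum: 3.396 + 6.078 + 1.384 + 205.5 + 2.843 = 219.201

219.201 uV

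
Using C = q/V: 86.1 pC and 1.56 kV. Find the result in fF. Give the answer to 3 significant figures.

55.2 fF

(86.1 × 10⁻¹²) / (1.56 × 10³) = 55.192 × 10⁻¹⁵ F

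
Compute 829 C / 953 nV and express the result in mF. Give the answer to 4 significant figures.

869900000000 mF

(829) / (953 × 10⁻⁹) = 0.869885 × 10⁹ F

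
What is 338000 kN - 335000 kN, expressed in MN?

3 MN

In MN:
  338000 kN = 338000 × 10^-3 MN = 338
  335000 kN = 335000 × 10^-3 MN = 335
Difference: 338 - 335 = 3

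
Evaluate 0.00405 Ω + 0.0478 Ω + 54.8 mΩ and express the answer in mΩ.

106.65 mΩ

In mΩ:
  0.00405 Ω = 0.00405 × 10³ mΩ = 4.05
  0.0478 Ω = 0.0478 × 10³ mΩ = 47.8
  54.8 mΩ → 54.8
Sum: 4.05 + 47.8 + 54.8 = 106.65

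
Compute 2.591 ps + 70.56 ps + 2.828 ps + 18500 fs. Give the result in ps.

In ps:
  2.591 ps → 2.591
  70.56 ps → 70.56
  2.828 ps → 2.828
  18500 fs = 18500 × 10^-3 ps = 18.5
Sum: 2.591 + 70.56 + 2.828 + 18.5 = 94.479

94.479 ps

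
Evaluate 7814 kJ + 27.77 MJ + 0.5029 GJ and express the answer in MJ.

In MJ:
  7814 kJ = 7814 × 10^-3 MJ = 7.814
  27.77 MJ → 27.77
  0.5029 GJ = 0.5029 × 10^3 MJ = 502.9
Sum: 7.814 + 27.77 + 502.9 = 538.484

538.484 MJ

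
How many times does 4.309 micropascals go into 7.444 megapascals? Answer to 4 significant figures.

(7.444e6) / (4.309e-6) = 1.7275e12

1728000000000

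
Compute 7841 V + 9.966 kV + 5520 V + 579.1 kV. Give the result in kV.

In kV:
  7841 V = 7841 × 10⁻³ kV = 7.841
  9.966 kV → 9.966
  5520 V = 5520 × 10⁻³ kV = 5.52
  579.1 kV → 579.1
Sum: 7.841 + 9.966 + 5.52 + 579.1 = 602.427

602.427 kV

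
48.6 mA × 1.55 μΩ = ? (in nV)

75.33 nV

48.6 × 10⁻³ × 1.55 × 10⁻⁶ = 75.33 × 10⁻⁹ V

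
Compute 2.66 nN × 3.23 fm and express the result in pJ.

2.66 × 10⁻⁹ × 3.23 × 10⁻¹⁵ = 8.5918 × 10⁻²⁴ J

0.0000000000085918 pJ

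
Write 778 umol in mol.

micro = 1e-6, (no prefix) = 1e0; factor is 1e-6.
778 × 1e-6 = 0.000778

0.000778 mol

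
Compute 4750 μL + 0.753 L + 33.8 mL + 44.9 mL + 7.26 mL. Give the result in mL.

In mL:
  4750 μL = 4750 × 10⁻³ mL = 4.75
  0.753 L = 0.753 × 10³ mL = 753
  33.8 mL → 33.8
  44.9 mL → 44.9
  7.26 mL → 7.26
Sum: 4.75 + 753 + 33.8 + 44.9 + 7.26 = 843.71

843.71 mL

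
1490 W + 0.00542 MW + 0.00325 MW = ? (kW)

10.16 kW

In kW:
  1490 W = 1490e-3 kW = 1.49
  0.00542 MW = 0.00542e3 kW = 5.42
  0.00325 MW = 0.00325e3 kW = 3.25
Sum: 1.49 + 5.42 + 3.25 = 10.16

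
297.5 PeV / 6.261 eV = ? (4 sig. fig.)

47520000000000000

(297.5 × 10¹⁵) / (6.261) = 47.516 × 10¹⁵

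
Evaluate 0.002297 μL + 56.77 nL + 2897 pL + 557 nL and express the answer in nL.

In nL:
  0.002297 μL = 0.002297 × 10³ nL = 2.297
  56.77 nL → 56.77
  2897 pL = 2897 × 10⁻³ nL = 2.897
  557 nL → 557
Sum: 2.297 + 56.77 + 2.897 + 557 = 618.964

618.964 nL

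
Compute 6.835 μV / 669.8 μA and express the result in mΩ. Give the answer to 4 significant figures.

10.20 mΩ

(6.835 × 10^-6) / (669.8 × 10^-6) = 0.0102045 Ω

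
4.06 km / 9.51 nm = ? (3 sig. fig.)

(4.06e3) / (9.51e-9) = 0.4269e12

427000000000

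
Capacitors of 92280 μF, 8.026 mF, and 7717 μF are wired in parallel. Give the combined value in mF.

In mF:
  92280 μF = 92280 × 10⁻³ mF = 92.28
  8.026 mF → 8.026
  7717 μF = 7717 × 10⁻³ mF = 7.717
Sum: 92.28 + 8.026 + 7.717 = 108.023

108.023 mF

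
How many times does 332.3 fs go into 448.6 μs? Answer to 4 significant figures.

1350000000

(448.6 × 10^-6) / (332.3 × 10^-15) = 1.35 × 10^9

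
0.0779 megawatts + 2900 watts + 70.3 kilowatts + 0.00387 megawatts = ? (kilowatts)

In kilowatts:
  0.0779 megawatts = 0.0779 × 10³ kilowatts = 77.9
  2900 watts = 2900 × 10⁻³ kilowatts = 2.9
  70.3 kilowatts → 70.3
  0.00387 megawatts = 0.00387 × 10³ kilowatts = 3.87
Sum: 77.9 + 2.9 + 70.3 + 3.87 = 154.97

154.97 kilowatts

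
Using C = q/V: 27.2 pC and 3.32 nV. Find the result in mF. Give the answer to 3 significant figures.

8.19 mF

(27.2 × 10^-12) / (3.32 × 10^-9) = 8.1928 × 10^-3 F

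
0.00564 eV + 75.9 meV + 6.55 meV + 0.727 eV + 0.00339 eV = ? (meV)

818.48 meV

In meV:
  0.00564 eV = 0.00564 × 10³ meV = 5.64
  75.9 meV → 75.9
  6.55 meV → 6.55
  0.727 eV = 0.727 × 10³ meV = 727
  0.00339 eV = 0.00339 × 10³ meV = 3.39
Sum: 5.64 + 75.9 + 6.55 + 727 + 3.39 = 818.48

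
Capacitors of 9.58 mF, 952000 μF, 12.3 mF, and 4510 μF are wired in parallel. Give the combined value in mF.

978.39 mF

In mF:
  9.58 mF → 9.58
  952000 μF = 952000e-3 mF = 952
  12.3 mF → 12.3
  4510 μF = 4510e-3 mF = 4.51
Sum: 9.58 + 952 + 12.3 + 4.51 = 978.39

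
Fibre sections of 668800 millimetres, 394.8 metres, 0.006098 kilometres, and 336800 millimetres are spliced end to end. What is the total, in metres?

In metres:
  668800 millimetres = 668800e-3 metres = 668.8
  394.8 metres → 394.8
  0.006098 kilometres = 0.006098e3 metres = 6.098
  336800 millimetres = 336800e-3 metres = 336.8
Sum: 668.8 + 394.8 + 6.098 + 336.8 = 1406.498

1406.498 metres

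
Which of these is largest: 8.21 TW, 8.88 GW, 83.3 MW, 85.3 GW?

8.21 TW

8.21 TW = 8210000000000 W
8.88 GW = 8880000000 W
83.3 MW = 83300000 W
85.3 GW = 85300000000 W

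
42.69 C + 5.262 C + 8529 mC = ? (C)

In C:
  42.69 C → 42.69
  5.262 C → 5.262
  8529 mC = 8529e-3 C = 8.529
Sum: 42.69 + 5.262 + 8.529 = 56.481

56.481 C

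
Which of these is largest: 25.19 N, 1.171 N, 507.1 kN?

25.19 N = 25.19 N
1.171 N = 1.171 N
507.1 kN = 507100 N

507.1 kN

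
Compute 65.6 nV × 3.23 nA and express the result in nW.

0.000000211888 nW

65.6 × 10⁻⁹ × 3.23 × 10⁻⁹ = 211.888 × 10⁻¹⁸ W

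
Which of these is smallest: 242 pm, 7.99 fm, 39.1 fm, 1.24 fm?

242 pm = 0.000000000242 m
7.99 fm = 0.00000000000000799 m
39.1 fm = 0.0000000000000391 m
1.24 fm = 0.00000000000000124 m

1.24 fm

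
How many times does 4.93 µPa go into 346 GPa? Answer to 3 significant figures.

(346 × 10⁹) / (4.93 × 10⁻⁶) = 70.18 × 10¹⁵

70200000000000000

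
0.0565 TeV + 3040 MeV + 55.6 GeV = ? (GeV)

In GeV:
  0.0565 TeV = 0.0565 × 10³ GeV = 56.5
  3040 MeV = 3040 × 10⁻³ GeV = 3.04
  55.6 GeV → 55.6
Sum: 56.5 + 3.04 + 55.6 = 115.14

115.14 GeV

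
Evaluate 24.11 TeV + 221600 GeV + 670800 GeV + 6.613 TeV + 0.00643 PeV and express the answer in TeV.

In TeV:
  24.11 TeV → 24.11
  221600 GeV = 221600 × 10^-3 TeV = 221.6
  670800 GeV = 670800 × 10^-3 TeV = 670.8
  6.613 TeV → 6.613
  0.00643 PeV = 0.00643 × 10^3 TeV = 6.43
Sum: 24.11 + 221.6 + 670.8 + 6.613 + 6.43 = 929.553

929.553 TeV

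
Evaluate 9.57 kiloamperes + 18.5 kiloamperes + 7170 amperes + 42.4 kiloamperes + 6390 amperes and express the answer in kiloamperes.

84.03 kiloamperes

In kiloamperes:
  9.57 kiloamperes → 9.57
  18.5 kiloamperes → 18.5
  7170 amperes = 7170 × 10^-3 kiloamperes = 7.17
  42.4 kiloamperes → 42.4
  6390 amperes = 6390 × 10^-3 kiloamperes = 6.39
Sum: 9.57 + 18.5 + 7.17 + 42.4 + 6.39 = 84.03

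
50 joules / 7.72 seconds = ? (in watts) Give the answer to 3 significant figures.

(50) / (7.72) = 6.4767 W

6.48 watts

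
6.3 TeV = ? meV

6300000000000000 meV

tera = 10¹², milli = 10⁻³; factor is 10¹⁵.
6.3 × 10¹⁵ = 6300000000000000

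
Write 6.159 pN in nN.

pico = 1e-12, nano = 1e-9; factor is 1e-3.
6.159 × 1e-3 = 0.006159

0.006159 nN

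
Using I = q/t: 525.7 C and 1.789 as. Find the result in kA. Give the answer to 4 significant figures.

293900000000000000 kA

(525.7) / (1.789 × 10^-18) = 293.851 × 10^18 A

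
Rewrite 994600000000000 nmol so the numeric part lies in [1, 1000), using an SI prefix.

994.6 kmol

= 994.6e3 mol; 1e3 is kilo.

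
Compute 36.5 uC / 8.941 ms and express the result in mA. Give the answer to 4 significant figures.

(36.5 × 10⁻⁶) / (8.941 × 10⁻³) = 4.08232 × 10⁻³ A

4.082 mA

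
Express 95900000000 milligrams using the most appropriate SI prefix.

95.9 megagrams

= 95.9 × 10⁶ grams; 10⁶ is mega.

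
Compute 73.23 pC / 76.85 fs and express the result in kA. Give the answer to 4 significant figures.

(73.23e-12) / (76.85e-15) = 0.952895e3 A

0.9529 kA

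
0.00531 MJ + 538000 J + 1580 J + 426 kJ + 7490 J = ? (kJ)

978.38 kJ

In kJ:
  0.00531 MJ = 0.00531 × 10^3 kJ = 5.31
  538000 J = 538000 × 10^-3 kJ = 538
  1580 J = 1580 × 10^-3 kJ = 1.58
  426 kJ → 426
  7490 J = 7490 × 10^-3 kJ = 7.49
Sum: 5.31 + 538 + 1.58 + 426 + 7.49 = 978.38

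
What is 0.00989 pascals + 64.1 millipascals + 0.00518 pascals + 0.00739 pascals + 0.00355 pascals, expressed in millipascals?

90.11 millipascals

In millipascals:
  0.00989 pascals = 0.00989 × 10^3 millipascals = 9.89
  64.1 millipascals → 64.1
  0.00518 pascals = 0.00518 × 10^3 millipascals = 5.18
  0.00739 pascals = 0.00739 × 10^3 millipascals = 7.39
  0.00355 pascals = 0.00355 × 10^3 millipascals = 3.55
Sum: 9.89 + 64.1 + 5.18 + 7.39 + 3.55 = 90.11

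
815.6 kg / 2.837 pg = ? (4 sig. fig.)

287500000000000000

(815.6e3) / (2.837e-12) = 287.49e15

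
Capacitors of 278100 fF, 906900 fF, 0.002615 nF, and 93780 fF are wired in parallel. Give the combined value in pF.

1281.395 pF

In pF:
  278100 fF = 278100 × 10^-3 pF = 278.1
  906900 fF = 906900 × 10^-3 pF = 906.9
  0.002615 nF = 0.002615 × 10^3 pF = 2.615
  93780 fF = 93780 × 10^-3 pF = 93.78
Sum: 278.1 + 906.9 + 2.615 + 93.78 = 1281.395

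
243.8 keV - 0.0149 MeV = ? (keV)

228.9 keV

In keV:
  243.8 keV → 243.8
  0.0149 MeV = 0.0149e3 keV = 14.9
Difference: 243.8 - 14.9 = 228.9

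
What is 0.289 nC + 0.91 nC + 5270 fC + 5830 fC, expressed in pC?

1210.1 pC

In pC:
  0.289 nC = 0.289 × 10³ pC = 289
  0.91 nC = 0.91 × 10³ pC = 910
  5270 fC = 5270 × 10⁻³ pC = 5.27
  5830 fC = 5830 × 10⁻³ pC = 5.83
Sum: 289 + 910 + 5.27 + 5.83 = 1210.1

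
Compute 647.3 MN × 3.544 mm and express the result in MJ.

647.3 × 10⁶ × 3.544 × 10⁻³ = 2294.0312 × 10³ J

2.2940312 MJ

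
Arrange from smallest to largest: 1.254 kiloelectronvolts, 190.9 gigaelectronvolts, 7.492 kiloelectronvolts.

1.254 kiloelectronvolts = 1254 electronvolts
190.9 gigaelectronvolts = 190900000000 electronvolts
7.492 kiloelectronvolts = 7492 electronvolts

1.254 kiloelectronvolts < 7.492 kiloelectronvolts < 190.9 gigaelectronvolts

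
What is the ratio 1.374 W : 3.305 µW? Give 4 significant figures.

415700

(1.374) / (3.305 × 10⁻⁶) = 0.41573 × 10⁶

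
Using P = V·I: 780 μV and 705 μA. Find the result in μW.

780e-6 × 705e-6 = 549900e-12 W

0.5499 μW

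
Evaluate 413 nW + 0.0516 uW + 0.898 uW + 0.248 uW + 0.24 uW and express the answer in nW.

In nW:
  413 nW → 413
  0.0516 uW = 0.0516 × 10^3 nW = 51.6
  0.898 uW = 0.898 × 10^3 nW = 898
  0.248 uW = 0.248 × 10^3 nW = 248
  0.24 uW = 0.24 × 10^3 nW = 240
Sum: 413 + 51.6 + 898 + 248 + 240 = 1850.6

1850.6 nW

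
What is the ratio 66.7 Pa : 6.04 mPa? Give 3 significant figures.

11000

(66.7) / (6.04e-3) = 11.04e3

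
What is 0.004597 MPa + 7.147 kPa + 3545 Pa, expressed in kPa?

In kPa:
  0.004597 MPa = 0.004597e3 kPa = 4.597
  7.147 kPa → 7.147
  3545 Pa = 3545e-3 kPa = 3.545
Sum: 4.597 + 7.147 + 3.545 = 15.289

15.289 kPa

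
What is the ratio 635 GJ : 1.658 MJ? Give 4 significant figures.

(635e9) / (1.658e6) = 382.99e3

383000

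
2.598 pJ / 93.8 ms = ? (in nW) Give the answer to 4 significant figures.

(2.598e-12) / (93.8e-3) = 0.0276972e-9 W

0.02770 nW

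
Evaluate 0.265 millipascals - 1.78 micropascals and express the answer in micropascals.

In micropascals:
  0.265 millipascals = 0.265 × 10^3 micropascals = 265
  1.78 micropascals → 1.78
Difference: 265 - 1.78 = 263.22

263.22 micropascals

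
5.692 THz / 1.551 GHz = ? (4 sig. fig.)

3670

(5.692e12) / (1.551e9) = 3.6699e3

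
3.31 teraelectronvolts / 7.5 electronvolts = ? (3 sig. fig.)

(3.31 × 10¹²) / (7.5) = 0.4413 × 10¹²

441000000000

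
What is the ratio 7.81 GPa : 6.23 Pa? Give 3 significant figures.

(7.81 × 10^9) / (6.23) = 1.254 × 10^9

1250000000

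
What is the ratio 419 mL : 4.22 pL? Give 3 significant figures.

(419 × 10^-3) / (4.22 × 10^-12) = 99.29 × 10^9

99300000000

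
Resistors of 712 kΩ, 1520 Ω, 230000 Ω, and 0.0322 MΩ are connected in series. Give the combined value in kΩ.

In kΩ:
  712 kΩ → 712
  1520 Ω = 1520 × 10^-3 kΩ = 1.52
  230000 Ω = 230000 × 10^-3 kΩ = 230
  0.0322 MΩ = 0.0322 × 10^3 kΩ = 32.2
Sum: 712 + 1.52 + 230 + 32.2 = 975.72

975.72 kΩ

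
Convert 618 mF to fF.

618000000000000 fF

milli = 10^-3, femto = 10^-15; factor is 10^12.
618 × 10^12 = 618000000000000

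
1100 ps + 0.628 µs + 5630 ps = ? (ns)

634.73 ns

In ns:
  1100 ps = 1100 × 10⁻³ ns = 1.1
  0.628 µs = 0.628 × 10³ ns = 628
  5630 ps = 5630 × 10⁻³ ns = 5.63
Sum: 1.1 + 628 + 5.63 = 634.73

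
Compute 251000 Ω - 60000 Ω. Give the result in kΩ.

In kΩ:
  251000 Ω = 251000 × 10^-3 kΩ = 251
  60000 Ω = 60000 × 10^-3 kΩ = 60
Difference: 251 - 60 = 191

191 kΩ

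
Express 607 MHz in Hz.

mega = 1e6, (no prefix) = 1e0; factor is 1e6.
607 × 1e6 = 607000000

607000000 Hz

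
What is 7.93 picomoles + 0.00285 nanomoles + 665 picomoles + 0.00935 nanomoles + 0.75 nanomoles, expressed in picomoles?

1435.13 picomoles

In picomoles:
  7.93 picomoles → 7.93
  0.00285 nanomoles = 0.00285 × 10^3 picomoles = 2.85
  665 picomoles → 665
  0.00935 nanomoles = 0.00935 × 10^3 picomoles = 9.35
  0.75 nanomoles = 0.75 × 10^3 picomoles = 750
Sum: 7.93 + 2.85 + 665 + 9.35 + 750 = 1435.13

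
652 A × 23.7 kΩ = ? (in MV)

15.4524 MV

652 × 23.7 × 10^3 = 15452.4 × 10^3 V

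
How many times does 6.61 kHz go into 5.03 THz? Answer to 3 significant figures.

761000000

(5.03 × 10^12) / (6.61 × 10^3) = 0.761 × 10^9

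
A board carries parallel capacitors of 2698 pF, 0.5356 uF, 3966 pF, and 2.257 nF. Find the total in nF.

544.521 nF

In nF:
  2698 pF = 2698 × 10^-3 nF = 2.698
  0.5356 uF = 0.5356 × 10^3 nF = 535.6
  3966 pF = 3966 × 10^-3 nF = 3.966
  2.257 nF → 2.257
Sum: 2.698 + 535.6 + 3.966 + 2.257 = 544.521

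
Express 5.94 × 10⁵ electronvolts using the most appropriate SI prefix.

= 594 × 10³ electronvolts; 10³ is kilo.

594 kiloelectronvolts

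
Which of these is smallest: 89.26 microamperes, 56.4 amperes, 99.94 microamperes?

89.26 microamperes = 0.00008926 amperes
56.4 amperes = 56.4 amperes
99.94 microamperes = 0.00009994 amperes

89.26 microamperes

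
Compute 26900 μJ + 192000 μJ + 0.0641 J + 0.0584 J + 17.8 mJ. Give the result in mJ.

In mJ:
  26900 μJ = 26900e-3 mJ = 26.9
  192000 μJ = 192000e-3 mJ = 192
  0.0641 J = 0.0641e3 mJ = 64.1
  0.0584 J = 0.0584e3 mJ = 58.4
  17.8 mJ → 17.8
Sum: 26.9 + 192 + 64.1 + 58.4 + 17.8 = 359.2

359.2 mJ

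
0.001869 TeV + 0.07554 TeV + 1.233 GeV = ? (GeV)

In GeV:
  0.001869 TeV = 0.001869 × 10³ GeV = 1.869
  0.07554 TeV = 0.07554 × 10³ GeV = 75.54
  1.233 GeV → 1.233
Sum: 1.869 + 75.54 + 1.233 = 78.642

78.642 GeV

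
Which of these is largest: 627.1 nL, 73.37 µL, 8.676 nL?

627.1 nL = 0.0000006271 L
73.37 µL = 0.00007337 L
8.676 nL = 0.000000008676 L

73.37 µL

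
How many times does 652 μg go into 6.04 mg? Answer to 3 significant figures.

(6.04 × 10^-3) / (652 × 10^-6) = 0.009264 × 10^3

9.26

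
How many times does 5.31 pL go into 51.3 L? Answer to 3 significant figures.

9660000000000

(51.3) / (5.31 × 10^-12) = 9.661 × 10^12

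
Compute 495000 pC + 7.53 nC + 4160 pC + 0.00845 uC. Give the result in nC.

515.14 nC

In nC:
  495000 pC = 495000e-3 nC = 495
  7.53 nC → 7.53
  4160 pC = 4160e-3 nC = 4.16
  0.00845 uC = 0.00845e3 nC = 8.45
Sum: 495 + 7.53 + 4.16 + 8.45 = 515.14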